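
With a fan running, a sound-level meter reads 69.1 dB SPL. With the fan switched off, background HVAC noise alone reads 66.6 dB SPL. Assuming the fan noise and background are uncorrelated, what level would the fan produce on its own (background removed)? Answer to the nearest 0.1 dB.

65.5 dB SPL

Remove the background by subtracting linear intensities:
L_src = 10·log₁₀(10^(69.1/10) − 10^(66.6/10)) = 10·log₁₀(3557000) = 65.5 dB SPL.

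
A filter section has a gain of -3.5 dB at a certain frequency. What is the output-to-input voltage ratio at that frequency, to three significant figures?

0.668

Voltage ratio = 10^(dB/20).
10^(-3.5/20) = 10^(-0.1750) = 0.668.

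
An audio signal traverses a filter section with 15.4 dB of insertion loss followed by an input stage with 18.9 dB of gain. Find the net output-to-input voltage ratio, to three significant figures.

Net gain = (−15.4) + 18.9 = 3.5 dB.
Voltage ratio = 10^(3.5/20) = 1.50.

1.50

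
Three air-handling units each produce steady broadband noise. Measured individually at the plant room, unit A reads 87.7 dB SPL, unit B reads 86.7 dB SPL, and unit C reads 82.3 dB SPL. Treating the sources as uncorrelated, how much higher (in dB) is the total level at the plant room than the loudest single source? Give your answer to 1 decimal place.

3.2 dB

Add the sources as powers (linear), then convert back to dB:
L_total = 10·log₁₀(10^(87.7/10) + 10^(86.7/10) + 10^(82.3/10)) = 90.89 dB SPL.
Excess over the loudest (87.7 dB): 90.89 − 87.7 = 3.2 dB.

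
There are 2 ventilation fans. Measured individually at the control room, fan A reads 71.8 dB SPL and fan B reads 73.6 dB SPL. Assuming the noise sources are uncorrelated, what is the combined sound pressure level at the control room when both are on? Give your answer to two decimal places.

75.80 dB SPL

Add the sources as powers (linear), then convert back to dB:
L_total = 10·log₁₀(10^(71.8/10) + 10^(73.6/10)) = 10·log₁₀(38040000) = 75.80 dB SPL.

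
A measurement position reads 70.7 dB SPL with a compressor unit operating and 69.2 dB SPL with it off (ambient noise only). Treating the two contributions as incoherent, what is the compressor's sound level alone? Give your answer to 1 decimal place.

Remove the background by subtracting linear intensities:
L_src = 10·log₁₀(10^(70.7/10) − 10^(69.2/10)) = 10·log₁₀(3431000) = 65.4 dB SPL.

65.4 dB SPL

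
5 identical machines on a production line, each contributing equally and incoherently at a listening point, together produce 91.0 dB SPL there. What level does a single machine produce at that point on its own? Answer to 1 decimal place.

84.0 dB SPL

5 equal incoherent sources add 10·log₁₀(5) = 6.99 dB over one source.
L_one = 91.0 − 6.99 = 84.0 dB SPL.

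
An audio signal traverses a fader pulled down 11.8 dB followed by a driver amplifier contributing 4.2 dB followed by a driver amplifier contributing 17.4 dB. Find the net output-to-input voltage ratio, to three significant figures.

Net gain = (−11.8) + 4.2 + 17.4 = 9.8 dB.
Voltage ratio = 10^(9.8/20) = 3.09.

3.09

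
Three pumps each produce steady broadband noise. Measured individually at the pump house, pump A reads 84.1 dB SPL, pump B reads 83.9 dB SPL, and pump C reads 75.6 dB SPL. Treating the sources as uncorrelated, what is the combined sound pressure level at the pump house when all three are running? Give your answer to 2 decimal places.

Add the sources as powers (linear), then convert back to dB:
L_total = 10·log₁₀(10^(84.1/10) + 10^(83.9/10) + 10^(75.6/10)) = 10·log₁₀(538800000) = 87.31 dB SPL.

87.31 dB SPL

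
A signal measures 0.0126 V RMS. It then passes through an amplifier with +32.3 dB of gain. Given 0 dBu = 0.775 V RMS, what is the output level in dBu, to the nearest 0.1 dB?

Input level: 20·log₁₀(0.0126/0.775) = -35.78 dBu.
Output: -35.78 + 32.3 = -3.5 dBu.

-3.5 dBu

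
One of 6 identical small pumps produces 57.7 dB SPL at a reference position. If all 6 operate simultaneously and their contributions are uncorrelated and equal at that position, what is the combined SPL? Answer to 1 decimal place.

65.5 dB SPL

6 equal incoherent sources raise the level by 10·log₁₀(6) = 7.78 dB.
L_total = 57.7 + 7.78 = 65.5 dB SPL.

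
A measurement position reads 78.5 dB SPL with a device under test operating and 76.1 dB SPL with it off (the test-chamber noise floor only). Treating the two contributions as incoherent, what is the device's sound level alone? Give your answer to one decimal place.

Background correction is a power subtraction:
L_src = 10·log₁₀(10^(78.5/10) − 10^(76.1/10)) = 10·log₁₀(30060000) = 74.8 dB SPL.

74.8 dB SPL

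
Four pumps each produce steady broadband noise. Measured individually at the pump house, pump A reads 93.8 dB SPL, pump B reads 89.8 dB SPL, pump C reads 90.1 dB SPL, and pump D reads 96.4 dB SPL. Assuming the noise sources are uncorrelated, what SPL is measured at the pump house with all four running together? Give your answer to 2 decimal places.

Add the sources as powers (linear), then convert back to dB:
L_total = 10·log₁₀(10^(93.8/10) + 10^(89.8/10) + 10^(90.1/10) + 10^(96.4/10)) = 10·log₁₀(8742000000) = 99.42 dB SPL.

99.42 dB SPL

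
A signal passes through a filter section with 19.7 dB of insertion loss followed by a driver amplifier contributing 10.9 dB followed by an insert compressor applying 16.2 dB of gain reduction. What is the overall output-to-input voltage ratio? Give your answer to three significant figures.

0.0562

Net gain = (−19.7) + 10.9 + (−16.2) = -25.0 dB.
Voltage ratio = 10^(-25.0/20) = 0.0562.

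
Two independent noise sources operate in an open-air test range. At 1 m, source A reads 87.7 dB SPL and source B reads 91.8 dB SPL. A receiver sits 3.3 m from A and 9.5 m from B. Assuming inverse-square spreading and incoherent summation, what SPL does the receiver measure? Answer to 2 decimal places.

78.50 dB SPL

At the listener: L_A = 87.7 − 20·log₁₀(3.3) = 77.330 dB; L_B = 91.8 − 20·log₁₀(9.5) = 72.246 dB.
Combined: 10·log₁₀(10^(77.330/10)+10^(72.246/10)) = 78.50 dB SPL.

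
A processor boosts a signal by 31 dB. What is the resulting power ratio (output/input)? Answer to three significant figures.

1260

Power ratio = 10^(dB/10).
10^(31/10) = 10^(3.100) = 1260.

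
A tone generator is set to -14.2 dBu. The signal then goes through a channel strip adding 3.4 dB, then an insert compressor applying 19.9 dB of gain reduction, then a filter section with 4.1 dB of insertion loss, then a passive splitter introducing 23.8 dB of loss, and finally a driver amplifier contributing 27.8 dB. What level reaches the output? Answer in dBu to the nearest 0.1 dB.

Gain stages sum in dB:
-14.2 + 3.4 − 19.9 − 4.1 − 23.8 + 27.8 = -30.8 dBu.

-30.8 dBu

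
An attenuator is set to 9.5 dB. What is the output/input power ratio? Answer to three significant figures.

Power ratio = 10^(dB/10).
10^(-9.5/10) = 10^(-0.9500) = 0.112.

0.112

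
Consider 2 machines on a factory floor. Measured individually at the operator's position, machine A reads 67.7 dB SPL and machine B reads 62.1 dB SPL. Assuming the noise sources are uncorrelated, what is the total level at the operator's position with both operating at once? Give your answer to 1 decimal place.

68.8 dB SPL

Add the sources as powers (linear), then convert back to dB:
L_total = 10·log₁₀(10^(67.7/10) + 10^(62.1/10)) = 10·log₁₀(7510000) = 68.8 dB SPL.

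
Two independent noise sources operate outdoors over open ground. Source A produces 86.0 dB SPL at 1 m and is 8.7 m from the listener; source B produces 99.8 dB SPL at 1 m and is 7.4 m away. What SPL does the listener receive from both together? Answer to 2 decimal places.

82.54 dB SPL

At the listener: L_A = 86.0 − 20·log₁₀(8.7) = 67.210 dB; L_B = 99.8 − 20·log₁₀(7.4) = 82.415 dB.
Combined: 10·log₁₀(10^(67.210/10)+10^(82.415/10)) = 82.54 dB SPL.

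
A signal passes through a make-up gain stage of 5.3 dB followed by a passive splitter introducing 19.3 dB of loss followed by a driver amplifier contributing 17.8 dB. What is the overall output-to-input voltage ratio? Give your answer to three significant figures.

1.55

Net gain = 5.3 + (−19.3) + 17.8 = 3.8 dB.
Voltage ratio = 10^(3.8/20) = 1.55.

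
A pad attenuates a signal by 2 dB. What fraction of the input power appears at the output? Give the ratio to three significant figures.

0.631

Power ratio = 10^(dB/10).
10^(-2/10) = 10^(-0.2000) = 0.631.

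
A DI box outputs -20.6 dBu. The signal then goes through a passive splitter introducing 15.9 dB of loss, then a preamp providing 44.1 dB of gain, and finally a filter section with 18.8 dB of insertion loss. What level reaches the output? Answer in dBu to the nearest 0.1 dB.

In dB, series stages simply add:
-20.6 − 15.9 + 44.1 − 18.8 = -11.2 dBu.

-11.2 dBu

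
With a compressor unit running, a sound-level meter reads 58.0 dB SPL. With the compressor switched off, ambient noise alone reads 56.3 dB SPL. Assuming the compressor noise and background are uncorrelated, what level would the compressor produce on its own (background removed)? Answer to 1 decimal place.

Subtract intensities: L_src = 10·log₁₀(10^(L_total/10) − 10^(L_bg/10)).
L_src = 10·log₁₀(10^(58.0/10) − 10^(56.3/10)) = 10·log₁₀(204400) = 53.1 dB SPL.

53.1 dB SPL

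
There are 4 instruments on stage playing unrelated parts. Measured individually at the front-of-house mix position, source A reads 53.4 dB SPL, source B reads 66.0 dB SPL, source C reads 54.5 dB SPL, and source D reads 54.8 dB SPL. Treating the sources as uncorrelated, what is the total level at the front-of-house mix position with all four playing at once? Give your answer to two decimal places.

Uncorrelated sources add in intensity (power), not in dB.
L_total = 10·log₁₀(10^(53.4/10) + 10^(66.0/10) + 10^(54.5/10) + 10^(54.8/10)) = 10·log₁₀(4784000) = 66.80 dB SPL.

66.80 dB SPL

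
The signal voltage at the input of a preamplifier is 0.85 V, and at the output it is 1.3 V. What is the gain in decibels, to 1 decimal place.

3.7 dB

Voltage is an amplitude quantity, so gain = 20·log₁₀(V_out/V_in).
20·log₁₀(1.3/0.85) = 20·log₁₀(1.529) = 3.7 dB.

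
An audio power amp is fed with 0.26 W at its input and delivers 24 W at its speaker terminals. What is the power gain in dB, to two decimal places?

19.65 dB

Power ratio → dB uses the 10·log₁₀ form:
10·log₁₀(24/0.26) = 10·log₁₀(92.31) = 19.65 dB.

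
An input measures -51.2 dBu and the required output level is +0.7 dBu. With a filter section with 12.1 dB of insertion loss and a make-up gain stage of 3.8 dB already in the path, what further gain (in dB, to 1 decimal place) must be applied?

The required make-up gain is the shortfall in the dB sum.
G = +0.7 − (-51.2) + 12.1 − 3.8 = 60.2 dB.

60.2 dB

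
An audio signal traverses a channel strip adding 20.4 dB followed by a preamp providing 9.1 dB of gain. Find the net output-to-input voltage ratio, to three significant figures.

29.9

Net gain = 20.4 + 9.1 = 29.5 dB.
Voltage ratio = 10^(29.5/20) = 29.9.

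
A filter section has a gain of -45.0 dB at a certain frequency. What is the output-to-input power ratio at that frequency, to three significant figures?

0.0000316

Power ratio = 10^(dB/10).
10^(-45.0/10) = 10^(-4.500) = 0.0000316.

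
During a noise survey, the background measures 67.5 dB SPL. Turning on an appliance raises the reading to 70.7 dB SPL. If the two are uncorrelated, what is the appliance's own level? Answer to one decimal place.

67.9 dB SPL

Background correction is a power subtraction:
L_src = 10·log₁₀(10^(70.7/10) − 10^(67.5/10)) = 10·log₁₀(6126000) = 67.9 dB SPL.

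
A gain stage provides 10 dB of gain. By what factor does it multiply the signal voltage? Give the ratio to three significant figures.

3.16

Voltage ratio = 10^(dB/20).
10^(10/20) = 10^(0.5000) = 3.16.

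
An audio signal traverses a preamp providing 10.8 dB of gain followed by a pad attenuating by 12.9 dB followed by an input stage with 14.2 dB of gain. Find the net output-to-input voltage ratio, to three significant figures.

4.03

Net gain = 10.8 + (−12.9) + 14.2 = 12.1 dB.
Voltage ratio = 10^(12.1/20) = 4.03.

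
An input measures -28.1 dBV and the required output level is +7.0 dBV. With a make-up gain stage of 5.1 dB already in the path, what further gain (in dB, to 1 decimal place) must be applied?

30.0 dB

The required make-up gain is the shortfall in the dB sum.
G = +7.0 − (-28.1) − 5.1 = 30.0 dB.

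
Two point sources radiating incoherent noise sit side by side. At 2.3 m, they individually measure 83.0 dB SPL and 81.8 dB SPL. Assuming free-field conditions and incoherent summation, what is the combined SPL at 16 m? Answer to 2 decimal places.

68.60 dB SPL

Combined at 2.3 m: 10·log₁₀(10^(83.0/10)+10^(81.8/10)) = 85.452 dB SPL.
Then apply −20·log₁₀(16/2.3) = -16.848 dB → 68.60 dB SPL.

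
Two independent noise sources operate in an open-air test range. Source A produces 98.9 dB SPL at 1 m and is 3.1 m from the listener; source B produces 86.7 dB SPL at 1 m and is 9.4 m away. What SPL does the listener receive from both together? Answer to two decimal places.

At the listener: L_A = 98.9 − 20·log₁₀(3.1) = 89.073 dB; L_B = 86.7 − 20·log₁₀(9.4) = 67.237 dB.
Combined: 10·log₁₀(10^(89.073/10)+10^(67.237/10)) = 89.10 dB SPL.

89.10 dB SPL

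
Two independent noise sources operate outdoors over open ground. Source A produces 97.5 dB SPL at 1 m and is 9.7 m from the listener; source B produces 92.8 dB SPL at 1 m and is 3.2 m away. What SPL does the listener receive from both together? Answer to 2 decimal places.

83.91 dB SPL

At the listener: L_A = 97.5 − 20·log₁₀(9.7) = 77.765 dB; L_B = 92.8 − 20·log₁₀(3.2) = 82.697 dB.
Combined: 10·log₁₀(10^(77.765/10)+10^(82.697/10)) = 83.91 dB SPL.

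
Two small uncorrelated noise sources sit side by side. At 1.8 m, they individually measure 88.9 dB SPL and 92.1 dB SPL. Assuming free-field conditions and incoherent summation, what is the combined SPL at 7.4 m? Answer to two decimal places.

81.52 dB SPL

Combined at 1.8 m: 10·log₁₀(10^(88.9/10)+10^(92.1/10)) = 93.799 dB SPL.
Then apply −20·log₁₀(7.4/1.8) = -12.279 dB → 81.52 dB SPL.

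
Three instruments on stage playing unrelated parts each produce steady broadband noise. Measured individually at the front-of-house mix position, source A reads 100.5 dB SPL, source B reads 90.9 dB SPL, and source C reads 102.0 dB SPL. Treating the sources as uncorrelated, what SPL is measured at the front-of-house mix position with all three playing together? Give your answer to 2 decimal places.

104.52 dB SPL

Uncorrelated sources add in intensity (power), not in dB.
L_total = 10·log₁₀(10^(100.5/10) + 10^(90.9/10) + 10^(102.0/10)) = 10·log₁₀(28299000000) = 104.52 dB SPL.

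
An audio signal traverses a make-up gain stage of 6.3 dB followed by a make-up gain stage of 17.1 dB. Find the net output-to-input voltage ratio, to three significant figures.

14.8

Net gain = 6.3 + 17.1 = 23.4 dB.
Voltage ratio = 10^(23.4/20) = 14.8.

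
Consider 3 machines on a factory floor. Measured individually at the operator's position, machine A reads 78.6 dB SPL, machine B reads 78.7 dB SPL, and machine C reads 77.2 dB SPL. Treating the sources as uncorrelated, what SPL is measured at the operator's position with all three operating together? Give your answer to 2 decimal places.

82.99 dB SPL

Uncorrelated sources add in intensity (power), not in dB.
L_total = 10·log₁₀(10^(78.6/10) + 10^(78.7/10) + 10^(77.2/10)) = 10·log₁₀(199100000) = 82.99 dB SPL.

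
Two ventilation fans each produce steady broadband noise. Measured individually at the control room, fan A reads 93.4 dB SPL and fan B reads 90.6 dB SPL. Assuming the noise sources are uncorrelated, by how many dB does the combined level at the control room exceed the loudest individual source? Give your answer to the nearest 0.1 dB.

1.8 dB

Incoherent sources sum as intensities:
L_total = 10·log₁₀(10^(93.4/10) + 10^(90.6/10)) = 95.23 dB SPL.
Excess over the loudest (93.4 dB): 95.23 − 93.4 = 1.8 dB.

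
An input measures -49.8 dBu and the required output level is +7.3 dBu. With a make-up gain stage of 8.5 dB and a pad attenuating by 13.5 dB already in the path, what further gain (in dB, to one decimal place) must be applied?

The required make-up gain is the shortfall in the dB sum.
G = +7.3 − (-49.8) − 8.5 + 13.5 = 62.1 dB.

62.1 dB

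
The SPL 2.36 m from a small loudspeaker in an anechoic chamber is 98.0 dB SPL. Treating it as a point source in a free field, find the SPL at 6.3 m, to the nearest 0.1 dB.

Free-field point source: level drops by 20·log₁₀ of the distance ratio.
ΔL = −20·log₁₀(6.3/2.36) = -8.53 dB, so L₂ = 98.0 + (-8.53) = 89.5 dB SPL.

89.5 dB SPL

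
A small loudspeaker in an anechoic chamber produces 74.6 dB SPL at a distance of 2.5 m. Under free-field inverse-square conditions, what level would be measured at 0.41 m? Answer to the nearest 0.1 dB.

Free-field point source: level drops by 20·log₁₀ of the distance ratio.
ΔL = −20·log₁₀(0.41/2.5) = 15.70 dB, so L₂ = 74.6 + (15.70) = 90.3 dB SPL.

90.3 dB SPL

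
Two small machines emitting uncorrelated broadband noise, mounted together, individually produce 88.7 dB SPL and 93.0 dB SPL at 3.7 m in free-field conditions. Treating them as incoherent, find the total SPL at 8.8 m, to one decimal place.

Combined at 3.7 m: 10·log₁₀(10^(88.7/10)+10^(93.0/10)) = 94.37 dB SPL.
Then apply −20·log₁₀(8.8/3.7) = -7.53 dB → 86.8 dB SPL.

86.8 dB SPL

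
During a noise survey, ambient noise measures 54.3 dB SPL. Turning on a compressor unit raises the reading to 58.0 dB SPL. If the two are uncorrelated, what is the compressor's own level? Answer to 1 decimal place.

Remove the background by subtracting linear intensities:
L_src = 10·log₁₀(10^(58.0/10) − 10^(54.3/10)) = 10·log₁₀(361800) = 55.6 dB SPL.

55.6 dB SPL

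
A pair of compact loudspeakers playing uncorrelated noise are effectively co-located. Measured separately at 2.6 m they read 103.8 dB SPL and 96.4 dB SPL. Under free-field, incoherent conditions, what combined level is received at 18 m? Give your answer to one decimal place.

Combined at 2.6 m: 10·log₁₀(10^(103.8/10)+10^(96.4/10)) = 104.53 dB SPL.
Then apply −20·log₁₀(18/2.6) = -16.81 dB → 87.7 dB SPL.

87.7 dB SPL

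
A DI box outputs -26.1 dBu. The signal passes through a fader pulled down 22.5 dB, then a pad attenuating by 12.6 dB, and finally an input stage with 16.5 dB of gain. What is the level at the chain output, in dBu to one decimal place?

In dB, series stages simply add:
-26.1 − 22.5 − 12.6 + 16.5 = -44.7 dBu.

-44.7 dBu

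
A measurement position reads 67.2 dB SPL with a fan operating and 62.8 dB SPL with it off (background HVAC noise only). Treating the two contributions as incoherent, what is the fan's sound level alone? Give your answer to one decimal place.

Subtract intensities: L_src = 10·log₁₀(10^(L_total/10) − 10^(L_bg/10)).
L_src = 10·log₁₀(10^(67.2/10) − 10^(62.8/10)) = 10·log₁₀(3343000) = 65.2 dB SPL.

65.2 dB SPL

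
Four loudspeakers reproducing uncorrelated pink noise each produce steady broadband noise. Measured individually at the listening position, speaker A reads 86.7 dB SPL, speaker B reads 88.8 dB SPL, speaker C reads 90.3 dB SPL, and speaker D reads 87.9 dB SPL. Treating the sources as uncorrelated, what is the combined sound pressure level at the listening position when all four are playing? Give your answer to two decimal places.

Add the sources as powers (linear), then convert back to dB:
L_total = 10·log₁₀(10^(86.7/10) + 10^(88.8/10) + 10^(90.3/10) + 10^(87.9/10)) = 10·log₁₀(2914000000) = 94.65 dB SPL.

94.65 dB SPL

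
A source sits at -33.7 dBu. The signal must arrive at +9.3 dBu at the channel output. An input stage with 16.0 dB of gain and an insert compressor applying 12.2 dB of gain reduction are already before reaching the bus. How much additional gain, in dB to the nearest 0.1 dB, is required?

39.2 dB

The required make-up gain is the shortfall in the dB sum.
G = +9.3 − (-33.7) − 16.0 + 12.2 = 39.2 dB.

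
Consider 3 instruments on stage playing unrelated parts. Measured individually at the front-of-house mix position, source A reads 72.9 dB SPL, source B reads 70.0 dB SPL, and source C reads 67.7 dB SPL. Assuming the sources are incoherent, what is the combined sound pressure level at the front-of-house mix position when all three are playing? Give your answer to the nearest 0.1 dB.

75.5 dB SPL

Incoherent sources sum as intensities:
L_total = 10·log₁₀(10^(72.9/10) + 10^(70.0/10) + 10^(67.7/10)) = 10·log₁₀(35390000) = 75.5 dB SPL.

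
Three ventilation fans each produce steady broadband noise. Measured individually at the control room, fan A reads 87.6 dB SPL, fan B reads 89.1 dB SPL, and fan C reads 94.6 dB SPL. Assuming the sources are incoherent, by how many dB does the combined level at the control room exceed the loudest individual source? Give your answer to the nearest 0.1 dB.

1.7 dB

Add the sources as powers (linear), then convert back to dB:
L_total = 10·log₁₀(10^(87.6/10) + 10^(89.1/10) + 10^(94.6/10)) = 96.31 dB SPL.
Excess over the loudest (94.6 dB): 96.31 − 94.6 = 1.7 dB.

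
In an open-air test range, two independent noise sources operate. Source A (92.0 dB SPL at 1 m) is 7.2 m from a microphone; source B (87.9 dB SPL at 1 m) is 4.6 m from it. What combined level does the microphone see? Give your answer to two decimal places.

At the listener: L_A = 92.0 − 20·log₁₀(7.2) = 74.853 dB; L_B = 87.9 − 20·log₁₀(4.6) = 74.645 dB.
Combined: 10·log₁₀(10^(74.853/10)+10^(74.645/10)) = 77.76 dB SPL.

77.76 dB SPL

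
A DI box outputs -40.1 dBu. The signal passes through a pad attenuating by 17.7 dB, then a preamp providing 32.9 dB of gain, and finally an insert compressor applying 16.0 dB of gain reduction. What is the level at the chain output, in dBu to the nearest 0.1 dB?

Gain stages sum in dB:
-40.1 − 17.7 + 32.9 − 16.0 = -40.9 dBu.

-40.9 dBu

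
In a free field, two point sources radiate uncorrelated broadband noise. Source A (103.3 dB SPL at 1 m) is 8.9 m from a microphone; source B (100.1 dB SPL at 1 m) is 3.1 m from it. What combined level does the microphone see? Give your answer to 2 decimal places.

91.25 dB SPL

At the listener: L_A = 103.3 − 20·log₁₀(8.9) = 84.312 dB; L_B = 100.1 − 20·log₁₀(3.1) = 90.273 dB.
Combined: 10·log₁₀(10^(84.312/10)+10^(90.273/10)) = 91.25 dB SPL.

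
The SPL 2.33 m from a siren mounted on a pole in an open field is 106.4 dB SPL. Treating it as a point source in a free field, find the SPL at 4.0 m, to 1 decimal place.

For a point source in a free field, ΔL = −20·log₁₀(d₂/d₁).
ΔL = −20·log₁₀(4.0/2.33) = -4.69 dB, so L₂ = 106.4 + (-4.69) = 101.7 dB SPL.

101.7 dB SPL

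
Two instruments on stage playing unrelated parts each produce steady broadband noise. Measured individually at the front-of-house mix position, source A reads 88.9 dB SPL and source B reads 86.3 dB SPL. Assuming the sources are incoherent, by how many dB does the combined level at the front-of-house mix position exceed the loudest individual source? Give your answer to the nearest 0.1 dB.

Incoherent sources sum as intensities:
L_total = 10·log₁₀(10^(88.9/10) + 10^(86.3/10)) = 90.80 dB SPL.
Excess over the loudest (88.9 dB): 90.80 − 88.9 = 1.9 dB.

1.9 dB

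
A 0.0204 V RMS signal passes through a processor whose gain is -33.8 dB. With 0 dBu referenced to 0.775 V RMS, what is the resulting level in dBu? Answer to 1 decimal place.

-65.4 dBu

Input level: 20·log₁₀(0.0204/0.775) = -31.59 dBu.
Output: -31.59 − 33.8 = -65.4 dBu.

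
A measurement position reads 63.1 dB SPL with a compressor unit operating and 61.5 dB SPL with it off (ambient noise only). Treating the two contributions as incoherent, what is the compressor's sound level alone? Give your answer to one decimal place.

58.0 dB SPL

Subtract intensities: L_src = 10·log₁₀(10^(L_total/10) − 10^(L_bg/10)).
L_src = 10·log₁₀(10^(63.1/10) − 10^(61.5/10)) = 10·log₁₀(629200) = 58.0 dB SPL.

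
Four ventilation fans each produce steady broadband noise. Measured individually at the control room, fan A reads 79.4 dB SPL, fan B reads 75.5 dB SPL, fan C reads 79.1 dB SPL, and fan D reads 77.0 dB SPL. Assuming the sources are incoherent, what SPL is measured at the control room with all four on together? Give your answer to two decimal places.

Add the sources as powers (linear), then convert back to dB:
L_total = 10·log₁₀(10^(79.4/10) + 10^(75.5/10) + 10^(79.1/10) + 10^(77.0/10)) = 10·log₁₀(254000000) = 84.05 dB SPL.

84.05 dB SPL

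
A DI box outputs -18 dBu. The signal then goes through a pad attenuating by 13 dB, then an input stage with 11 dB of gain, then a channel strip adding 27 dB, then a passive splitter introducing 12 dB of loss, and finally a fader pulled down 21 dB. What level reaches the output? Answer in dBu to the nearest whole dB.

-26 dBu

In dB, series stages simply add:
-18 − 13 + 11 + 27 − 12 − 21 = -26 dBu.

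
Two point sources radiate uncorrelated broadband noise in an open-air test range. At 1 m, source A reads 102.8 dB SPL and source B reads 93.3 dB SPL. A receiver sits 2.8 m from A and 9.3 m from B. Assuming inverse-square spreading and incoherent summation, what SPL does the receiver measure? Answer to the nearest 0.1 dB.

At the listener: L_A = 102.8 − 20·log₁₀(2.8) = 93.86 dB; L_B = 93.3 − 20·log₁₀(9.3) = 73.93 dB.
Combined: 10·log₁₀(10^(93.86/10)+10^(73.93/10)) = 93.9 dB SPL.

93.9 dB SPL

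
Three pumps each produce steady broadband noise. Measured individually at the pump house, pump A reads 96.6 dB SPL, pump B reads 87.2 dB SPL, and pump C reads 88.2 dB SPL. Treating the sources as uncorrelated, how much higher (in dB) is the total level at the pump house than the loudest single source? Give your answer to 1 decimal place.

1.0 dB

Add the sources as powers (linear), then convert back to dB:
L_total = 10·log₁₀(10^(96.6/10) + 10^(87.2/10) + 10^(88.2/10)) = 97.60 dB SPL.
Excess over the loudest (96.6 dB): 97.60 − 96.6 = 1.0 dB.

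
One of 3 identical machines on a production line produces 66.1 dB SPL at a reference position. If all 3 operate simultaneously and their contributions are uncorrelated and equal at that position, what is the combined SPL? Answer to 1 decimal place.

3 equal incoherent sources raise the level by 10·log₁₀(3) = 4.77 dB.
L_total = 66.1 + 4.77 = 70.9 dB SPL.

70.9 dB SPL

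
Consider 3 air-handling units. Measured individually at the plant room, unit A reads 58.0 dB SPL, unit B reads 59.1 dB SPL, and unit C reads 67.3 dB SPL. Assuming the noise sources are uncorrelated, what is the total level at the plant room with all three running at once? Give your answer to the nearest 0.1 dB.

Uncorrelated sources add in intensity (power), not in dB.
L_total = 10·log₁₀(10^(58.0/10) + 10^(59.1/10) + 10^(67.3/10)) = 10·log₁₀(6814000) = 68.3 dB SPL.

68.3 dB SPL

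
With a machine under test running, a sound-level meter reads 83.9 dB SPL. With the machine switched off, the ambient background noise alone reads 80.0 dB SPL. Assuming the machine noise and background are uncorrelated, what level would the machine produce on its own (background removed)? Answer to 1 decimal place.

Remove the background by subtracting linear intensities:
L_src = 10·log₁₀(10^(83.9/10) − 10^(80.0/10)) = 10·log₁₀(145500000) = 81.6 dB SPL.

81.6 dB SPL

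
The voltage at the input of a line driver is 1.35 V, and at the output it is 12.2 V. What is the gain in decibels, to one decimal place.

19.1 dB

Voltage is an amplitude quantity, so gain = 20·log₁₀(V_out/V_in).
20·log₁₀(12.2/1.35) = 20·log₁₀(9.037) = 19.1 dB.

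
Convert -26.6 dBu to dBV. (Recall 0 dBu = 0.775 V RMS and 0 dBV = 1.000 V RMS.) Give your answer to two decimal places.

The offset between the scales is 20·log₁₀(0.775/1.000) = −2.214 dB.
So dBV = -26.6 − 2.214 = -28.81 dBV.

-28.81 dBV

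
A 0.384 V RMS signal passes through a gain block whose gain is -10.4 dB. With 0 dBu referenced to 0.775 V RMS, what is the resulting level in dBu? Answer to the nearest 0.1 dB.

Input level: 20·log₁₀(0.384/0.775) = -6.10 dBu.
Output: -6.10 − 10.4 = -16.5 dBu.

-16.5 dBu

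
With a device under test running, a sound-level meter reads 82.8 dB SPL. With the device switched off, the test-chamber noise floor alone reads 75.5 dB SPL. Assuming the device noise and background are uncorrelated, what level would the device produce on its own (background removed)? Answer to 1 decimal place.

81.9 dB SPL

Background correction is a power subtraction:
L_src = 10·log₁₀(10^(82.8/10) − 10^(75.5/10)) = 10·log₁₀(155100000) = 81.9 dB SPL.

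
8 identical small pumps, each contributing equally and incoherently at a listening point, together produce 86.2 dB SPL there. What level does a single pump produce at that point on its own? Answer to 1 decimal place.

77.2 dB SPL

8 equal incoherent sources add 10·log₁₀(8) = 9.03 dB over one source.
L_one = 86.2 − 9.03 = 77.2 dB SPL.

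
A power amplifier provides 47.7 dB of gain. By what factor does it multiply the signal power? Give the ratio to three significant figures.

Power ratio = 10^(dB/10).
10^(47.7/10) = 10^(4.770) = 58900.

58900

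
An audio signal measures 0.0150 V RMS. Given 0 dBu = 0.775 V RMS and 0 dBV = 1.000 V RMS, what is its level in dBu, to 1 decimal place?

dBu = 20·log₁₀(V / 0.775 V).
20·log₁₀(0.0150/0.775) = -34.3 dBu.

-34.3 dBu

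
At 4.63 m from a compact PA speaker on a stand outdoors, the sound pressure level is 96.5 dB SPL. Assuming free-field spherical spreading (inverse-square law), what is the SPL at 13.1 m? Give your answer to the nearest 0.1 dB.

For a point source in a free field, ΔL = −20·log₁₀(d₂/d₁).
ΔL = −20·log₁₀(13.1/4.63) = -9.03 dB, so L₂ = 96.5 + (-9.03) = 87.5 dB SPL.

87.5 dB SPL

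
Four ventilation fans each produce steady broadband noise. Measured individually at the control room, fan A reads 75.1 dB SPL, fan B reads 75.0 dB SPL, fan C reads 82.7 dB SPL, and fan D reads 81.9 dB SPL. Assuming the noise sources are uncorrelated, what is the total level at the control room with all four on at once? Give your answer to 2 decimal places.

Uncorrelated sources add in intensity (power), not in dB.
L_total = 10·log₁₀(10^(75.1/10) + 10^(75.0/10) + 10^(82.7/10) + 10^(81.9/10)) = 10·log₁₀(405100000) = 86.08 dB SPL.

86.08 dB SPL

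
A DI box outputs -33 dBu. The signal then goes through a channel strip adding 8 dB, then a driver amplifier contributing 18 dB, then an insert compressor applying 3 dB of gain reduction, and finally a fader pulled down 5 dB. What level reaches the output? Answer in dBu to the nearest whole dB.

Gain stages sum in dB:
-33 + 8 + 18 − 3 − 5 = -15 dBu.

-15 dBu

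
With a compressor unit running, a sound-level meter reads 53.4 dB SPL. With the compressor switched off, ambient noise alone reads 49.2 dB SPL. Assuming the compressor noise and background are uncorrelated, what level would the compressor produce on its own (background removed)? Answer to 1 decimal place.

51.3 dB SPL

Remove the background by subtracting linear intensities:
L_src = 10·log₁₀(10^(53.4/10) − 10^(49.2/10)) = 10·log₁₀(135600) = 51.3 dB SPL.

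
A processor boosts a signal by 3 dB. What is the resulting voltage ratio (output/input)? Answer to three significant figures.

Voltage ratio = 10^(dB/20).
10^(3/20) = 10^(0.1500) = 1.41.

1.41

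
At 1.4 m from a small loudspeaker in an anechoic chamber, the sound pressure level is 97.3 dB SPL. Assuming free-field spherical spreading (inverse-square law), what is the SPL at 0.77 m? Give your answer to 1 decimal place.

102.5 dB SPL

Free-field point source: level drops by 20·log₁₀ of the distance ratio.
ΔL = −20·log₁₀(0.77/1.4) = 5.19 dB, so L₂ = 97.3 + (5.19) = 102.5 dB SPL.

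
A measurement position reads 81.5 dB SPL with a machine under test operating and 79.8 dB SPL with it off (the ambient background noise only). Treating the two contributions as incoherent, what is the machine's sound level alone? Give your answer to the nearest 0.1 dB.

76.6 dB SPL

Background correction is a power subtraction:
L_src = 10·log₁₀(10^(81.5/10) − 10^(79.8/10)) = 10·log₁₀(45750000) = 76.6 dB SPL.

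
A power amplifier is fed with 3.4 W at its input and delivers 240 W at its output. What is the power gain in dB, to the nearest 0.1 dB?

18.5 dB

Power is a power quantity, so gain = 10·log₁₀(P_out/P_in).
10·log₁₀(240/3.4) = 10·log₁₀(70.59) = 18.5 dB.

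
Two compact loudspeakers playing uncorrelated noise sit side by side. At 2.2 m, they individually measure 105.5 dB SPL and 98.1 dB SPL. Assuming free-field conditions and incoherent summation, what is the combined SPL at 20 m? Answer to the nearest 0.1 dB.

Combined at 2.2 m: 10·log₁₀(10^(105.5/10)+10^(98.1/10)) = 106.23 dB SPL.
Then apply −20·log₁₀(20/2.2) = -19.17 dB → 87.1 dB SPL.

87.1 dB SPL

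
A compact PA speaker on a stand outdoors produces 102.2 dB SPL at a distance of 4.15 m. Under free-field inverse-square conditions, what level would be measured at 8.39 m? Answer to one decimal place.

Inverse-square spreading gives ΔL = −20·log₁₀(d₂/d₁).
ΔL = −20·log₁₀(8.39/4.15) = -6.11 dB, so L₂ = 102.2 + (-6.11) = 96.1 dB SPL.

96.1 dB SPL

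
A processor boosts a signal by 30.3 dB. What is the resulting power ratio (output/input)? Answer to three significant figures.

1070

Power ratio = 10^(dB/10).
10^(30.3/10) = 10^(3.030) = 1070.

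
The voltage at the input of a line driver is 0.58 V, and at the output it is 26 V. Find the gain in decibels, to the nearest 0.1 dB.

For a voltage ratio, dB = 20·log₁₀(V₂/V₁).
20·log₁₀(26/0.58) = 20·log₁₀(44.83) = 33.0 dB.

33.0 dB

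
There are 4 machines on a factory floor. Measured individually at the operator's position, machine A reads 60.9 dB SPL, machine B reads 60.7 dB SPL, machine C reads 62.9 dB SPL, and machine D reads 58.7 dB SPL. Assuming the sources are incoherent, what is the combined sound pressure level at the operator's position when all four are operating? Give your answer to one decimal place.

Add the sources as powers (linear), then convert back to dB:
L_total = 10·log₁₀(10^(60.9/10) + 10^(60.7/10) + 10^(62.9/10) + 10^(58.7/10)) = 10·log₁₀(5096000) = 67.1 dB SPL.

67.1 dB SPL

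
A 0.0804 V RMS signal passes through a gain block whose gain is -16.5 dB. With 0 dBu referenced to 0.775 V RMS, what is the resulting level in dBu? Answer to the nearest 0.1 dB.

-36.2 dBu

Input level: 20·log₁₀(0.0804/0.775) = -19.68 dBu.
Output: -19.68 − 16.5 = -36.2 dBu.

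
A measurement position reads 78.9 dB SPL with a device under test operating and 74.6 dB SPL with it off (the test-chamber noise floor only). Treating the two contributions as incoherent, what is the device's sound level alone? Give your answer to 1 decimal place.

76.9 dB SPL

Remove the background by subtracting linear intensities:
L_src = 10·log₁₀(10^(78.9/10) − 10^(74.6/10)) = 10·log₁₀(48780000) = 76.9 dB SPL.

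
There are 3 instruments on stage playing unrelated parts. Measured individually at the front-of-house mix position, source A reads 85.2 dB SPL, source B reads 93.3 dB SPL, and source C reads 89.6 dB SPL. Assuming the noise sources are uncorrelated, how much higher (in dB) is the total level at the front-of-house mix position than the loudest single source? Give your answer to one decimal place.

2.0 dB

Add the sources as powers (linear), then convert back to dB:
L_total = 10·log₁₀(10^(85.2/10) + 10^(93.3/10) + 10^(89.6/10)) = 95.29 dB SPL.
Excess over the loudest (93.3 dB): 95.29 − 93.3 = 2.0 dB.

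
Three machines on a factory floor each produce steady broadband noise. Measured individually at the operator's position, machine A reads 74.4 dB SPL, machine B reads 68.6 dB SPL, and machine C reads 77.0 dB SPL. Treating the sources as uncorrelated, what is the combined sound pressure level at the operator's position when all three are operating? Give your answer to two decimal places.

79.29 dB SPL

Incoherent sources sum as intensities:
L_total = 10·log₁₀(10^(74.4/10) + 10^(68.6/10) + 10^(77.0/10)) = 10·log₁₀(84910000) = 79.29 dB SPL.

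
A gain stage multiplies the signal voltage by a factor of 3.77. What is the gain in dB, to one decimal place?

For a voltage ratio, dB = 20·log₁₀(V₂/V₁).
20·log₁₀(3.77) = 11.5 dB.

11.5 dB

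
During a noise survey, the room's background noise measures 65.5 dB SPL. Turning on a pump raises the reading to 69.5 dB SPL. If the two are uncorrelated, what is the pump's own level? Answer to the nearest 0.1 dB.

67.3 dB SPL

Background correction is a power subtraction:
L_src = 10·log₁₀(10^(69.5/10) − 10^(65.5/10)) = 10·log₁₀(5364000) = 67.3 dB SPL.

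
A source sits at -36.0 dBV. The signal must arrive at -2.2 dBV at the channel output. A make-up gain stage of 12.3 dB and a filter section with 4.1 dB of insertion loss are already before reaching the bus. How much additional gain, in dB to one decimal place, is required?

25.6 dB

The required make-up gain is the shortfall in the dB sum.
G = -2.2 − (-36.0) − 12.3 + 4.1 = 25.6 dB.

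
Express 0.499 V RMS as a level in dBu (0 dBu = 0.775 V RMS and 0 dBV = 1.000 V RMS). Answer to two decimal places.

-3.82 dBu

dBu = 20·log₁₀(V / 0.775 V).
20·log₁₀(0.499/0.775) = -3.82 dBu.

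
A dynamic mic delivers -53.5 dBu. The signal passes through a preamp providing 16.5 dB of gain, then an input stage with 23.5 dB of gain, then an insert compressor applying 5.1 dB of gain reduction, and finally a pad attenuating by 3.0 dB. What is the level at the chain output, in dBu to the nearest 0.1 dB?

Cascaded gains and losses add directly in dB.
-53.5 + 16.5 + 23.5 − 5.1 − 3.0 = -21.6 dBu.

-21.6 dBu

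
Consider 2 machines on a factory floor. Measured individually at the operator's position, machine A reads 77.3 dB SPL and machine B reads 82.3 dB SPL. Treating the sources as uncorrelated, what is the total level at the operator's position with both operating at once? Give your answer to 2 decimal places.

83.49 dB SPL

Incoherent sources sum as intensities:
L_total = 10·log₁₀(10^(77.3/10) + 10^(82.3/10)) = 10·log₁₀(223500000) = 83.49 dB SPL.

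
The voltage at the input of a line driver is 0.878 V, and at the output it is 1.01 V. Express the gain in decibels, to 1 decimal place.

1.2 dB

Voltage is an amplitude quantity, so gain = 20·log₁₀(V_out/V_in).
20·log₁₀(1.01/0.878) = 20·log₁₀(1.150) = 1.2 dB.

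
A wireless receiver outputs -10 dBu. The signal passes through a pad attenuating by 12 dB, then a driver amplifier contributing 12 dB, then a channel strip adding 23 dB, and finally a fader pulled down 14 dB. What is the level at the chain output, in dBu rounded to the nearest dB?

In dB, series stages simply add:
-10 − 12 + 12 + 23 − 14 = -1 dBu.

-1 dBu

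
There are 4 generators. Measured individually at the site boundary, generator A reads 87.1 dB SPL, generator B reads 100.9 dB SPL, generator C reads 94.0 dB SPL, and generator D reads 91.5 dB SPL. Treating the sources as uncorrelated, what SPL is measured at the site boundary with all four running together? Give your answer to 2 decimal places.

Uncorrelated sources add in intensity (power), not in dB.
L_total = 10·log₁₀(10^(87.1/10) + 10^(100.9/10) + 10^(94.0/10) + 10^(91.5/10)) = 10·log₁₀(16740000000) = 102.24 dB SPL.

102.24 dB SPL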